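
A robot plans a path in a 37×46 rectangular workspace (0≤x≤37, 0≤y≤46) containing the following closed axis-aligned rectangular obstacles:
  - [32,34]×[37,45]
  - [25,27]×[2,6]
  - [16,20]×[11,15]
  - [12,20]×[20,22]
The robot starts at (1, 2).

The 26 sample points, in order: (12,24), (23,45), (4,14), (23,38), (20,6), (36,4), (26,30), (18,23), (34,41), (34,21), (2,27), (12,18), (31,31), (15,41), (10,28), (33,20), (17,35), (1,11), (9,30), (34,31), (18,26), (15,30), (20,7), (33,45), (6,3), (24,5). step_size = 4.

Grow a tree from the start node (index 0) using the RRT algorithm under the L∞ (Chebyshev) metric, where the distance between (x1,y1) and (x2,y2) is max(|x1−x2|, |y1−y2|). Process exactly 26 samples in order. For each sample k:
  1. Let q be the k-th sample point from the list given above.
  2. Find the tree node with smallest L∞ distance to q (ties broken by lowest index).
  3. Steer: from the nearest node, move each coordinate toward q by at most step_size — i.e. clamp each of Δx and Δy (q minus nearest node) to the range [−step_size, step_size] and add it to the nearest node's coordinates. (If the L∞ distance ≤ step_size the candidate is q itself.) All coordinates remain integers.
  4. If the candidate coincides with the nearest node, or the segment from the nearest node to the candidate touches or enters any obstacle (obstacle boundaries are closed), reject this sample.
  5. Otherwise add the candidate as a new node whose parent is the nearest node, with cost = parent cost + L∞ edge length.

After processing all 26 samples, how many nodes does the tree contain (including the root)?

Node count: 23

1. q=(12,24) nearest=0 d=22 new=(5,6) → add node 1 parent=0 cost=4
2. q=(23,45) nearest=1 d=39 new=(9,10) → add node 2 parent=1 cost=8
3. q=(4,14) nearest=2 d=5 new=(5,14) → add node 3 parent=2 cost=12
4. q=(23,38) nearest=3 d=24 new=(9,18) → add node 4 parent=3 cost=16
5. q=(20,6) nearest=2 d=11 new=(13,6) → add node 5 parent=2 cost=12
6. q=(36,4) nearest=5 d=23 new=(17,4) → add node 6 parent=5 cost=16
7. q=(26,30) nearest=4 d=17 new=(13,22) → blocked by [12,20]×[20,22], reject
8. q=(18,23) nearest=4 d=9 new=(13,22) → blocked by [12,20]×[20,22], reject
9. q=(34,41) nearest=4 d=25 new=(13,22) → blocked by [12,20]×[20,22], reject
10. q=(34,21) nearest=6 d=17 new=(21,8) → add node 7 parent=6 cost=20
11. q=(2,27) nearest=4 d=9 new=(5,22) → add node 8 parent=4 cost=20
12. q=(12,18) nearest=4 d=3 new=(12,18) → add node 9 parent=4 cost=19
13. q=(31,31) nearest=9 d=19 new=(16,22) → blocked by [12,20]×[20,22], reject
14. q=(15,41) nearest=8 d=19 new=(9,26) → add node 10 parent=8 cost=24
15. q=(10,28) nearest=10 d=2 new=(10,28) → add node 11 parent=10 cost=26
16. q=(33,20) nearest=7 d=12 new=(25,12) → add node 12 parent=7 cost=24
17. q=(17,35) nearest=11 d=7 new=(14,32) → add node 13 parent=11 cost=30
18. q=(1,11) nearest=3 d=4 new=(1,11) → add node 14 parent=3 cost=16
19. q=(9,30) nearest=11 d=2 new=(9,30) → add node 15 parent=11 cost=28
20. q=(34,31) nearest=12 d=19 new=(29,16) → add node 16 parent=12 cost=28
21. q=(18,26) nearest=13 d=6 new=(18,28) → add node 17 parent=13 cost=34
22. q=(15,30) nearest=13 d=2 new=(15,30) → add node 18 parent=13 cost=32
23. q=(20,7) nearest=7 d=1 new=(20,7) → add node 19 parent=7 cost=21
24. q=(33,45) nearest=17 d=17 new=(22,32) → add node 20 parent=17 cost=38
25. q=(6,3) nearest=1 d=3 new=(6,3) → add node 21 parent=1 cost=7
26. q=(24,5) nearest=7 d=3 new=(24,5) → add node 22 parent=7 cost=23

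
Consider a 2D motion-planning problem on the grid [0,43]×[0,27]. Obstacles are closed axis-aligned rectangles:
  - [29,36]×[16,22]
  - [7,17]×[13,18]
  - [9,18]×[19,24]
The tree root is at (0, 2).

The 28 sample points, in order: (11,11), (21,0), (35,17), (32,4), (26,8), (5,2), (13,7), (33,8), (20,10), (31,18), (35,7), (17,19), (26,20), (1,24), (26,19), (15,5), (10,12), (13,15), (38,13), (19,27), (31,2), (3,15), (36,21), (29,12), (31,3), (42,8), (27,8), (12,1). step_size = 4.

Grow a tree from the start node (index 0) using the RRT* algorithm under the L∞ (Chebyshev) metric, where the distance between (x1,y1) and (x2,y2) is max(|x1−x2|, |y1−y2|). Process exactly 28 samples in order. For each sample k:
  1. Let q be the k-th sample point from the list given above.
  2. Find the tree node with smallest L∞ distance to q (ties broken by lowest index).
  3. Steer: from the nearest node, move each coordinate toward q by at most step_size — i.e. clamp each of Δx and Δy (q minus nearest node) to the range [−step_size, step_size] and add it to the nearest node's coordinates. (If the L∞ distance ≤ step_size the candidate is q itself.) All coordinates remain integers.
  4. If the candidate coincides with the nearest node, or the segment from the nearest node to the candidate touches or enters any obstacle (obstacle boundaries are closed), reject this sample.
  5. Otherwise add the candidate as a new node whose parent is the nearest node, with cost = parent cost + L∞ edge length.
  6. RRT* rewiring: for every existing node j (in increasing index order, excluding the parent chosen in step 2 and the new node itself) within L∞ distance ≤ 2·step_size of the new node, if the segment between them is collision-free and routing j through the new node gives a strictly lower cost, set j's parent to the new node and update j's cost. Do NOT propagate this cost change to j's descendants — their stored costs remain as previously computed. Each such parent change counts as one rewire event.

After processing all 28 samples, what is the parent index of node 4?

1. q=(11,11) nearest=0 d=11 new=(4,6) → add node 1 parent=0 cost=4
2. q=(21,0) nearest=1 d=17 new=(8,2) → add node 2 parent=1 cost=8
3. q=(35,17) nearest=2 d=27 new=(12,6) → add node 3 parent=2 cost=12
4. q=(32,4) nearest=3 d=20 new=(16,4) → add node 4 parent=3 cost=16
5. q=(26,8) nearest=4 d=10 new=(20,8) → add node 5 parent=4 cost=20
6. q=(5,2) nearest=2 d=3 new=(5,2) → add node 6 parent=2 cost=11
7. q=(13,7) nearest=3 d=1 new=(13,7) → add node 7 parent=3 cost=13
8. q=(33,8) nearest=5 d=13 new=(24,8) → add node 8 parent=5 cost=24
9. q=(20,10) nearest=5 d=2 new=(20,10) → add node 9 parent=5 cost=22
10. q=(31,18) nearest=8 d=10 new=(28,12) → add node 10 parent=8 cost=28
11. q=(35,7) nearest=10 d=7 new=(32,8) → add node 11 parent=10 cost=32
12. q=(17,19) nearest=9 d=9 new=(17,14) → blocked by [7,17]×[13,18], reject
13. q=(26,20) nearest=10 d=8 new=(26,16) → add node 12 parent=10 cost=32
14. q=(1,24) nearest=7 d=17 new=(9,11) → add node 13 parent=7 cost=17
15. q=(26,19) nearest=12 d=3 new=(26,19) → add node 14 parent=12 cost=35
16. q=(15,5) nearest=4 d=1 new=(15,5) → add node 15 parent=4 cost=17
17. q=(10,12) nearest=13 d=1 new=(10,12) → add node 16 parent=13 cost=18
18. q=(13,15) nearest=16 d=3 new=(13,15) → blocked by [7,17]×[13,18], reject
19. q=(38,13) nearest=11 d=6 new=(36,12) → add node 17 parent=11 cost=36
20. q=(19,27) nearest=14 d=8 new=(22,23) → add node 18 parent=14 cost=39
21. q=(31,2) nearest=11 d=6 new=(31,4) → add node 19 parent=11 cost=36
22. q=(3,15) nearest=13 d=6 new=(5,15) → blocked by [7,17]×[13,18], reject
23. q=(36,21) nearest=10 d=9 new=(32,16) → blocked by [29,36]×[16,22], reject
24. q=(29,12) nearest=10 d=1 new=(29,12) → add node 20 parent=10 cost=29
25. q=(31,3) nearest=19 d=1 new=(31,3) → add node 21 parent=19 cost=37
26. q=(42,8) nearest=17 d=6 new=(40,8) → add node 22 parent=17 cost=40
27. q=(27,8) nearest=8 d=3 new=(27,8) → add node 23 parent=8 cost=27; rewire 19→23 (31<36); rewire 21→23 (32<37)
28. q=(12,1) nearest=2 d=4 new=(12,1) → add node 24 parent=2 cost=12; rewire 15→24 (16<17)

Parent of node 4: 3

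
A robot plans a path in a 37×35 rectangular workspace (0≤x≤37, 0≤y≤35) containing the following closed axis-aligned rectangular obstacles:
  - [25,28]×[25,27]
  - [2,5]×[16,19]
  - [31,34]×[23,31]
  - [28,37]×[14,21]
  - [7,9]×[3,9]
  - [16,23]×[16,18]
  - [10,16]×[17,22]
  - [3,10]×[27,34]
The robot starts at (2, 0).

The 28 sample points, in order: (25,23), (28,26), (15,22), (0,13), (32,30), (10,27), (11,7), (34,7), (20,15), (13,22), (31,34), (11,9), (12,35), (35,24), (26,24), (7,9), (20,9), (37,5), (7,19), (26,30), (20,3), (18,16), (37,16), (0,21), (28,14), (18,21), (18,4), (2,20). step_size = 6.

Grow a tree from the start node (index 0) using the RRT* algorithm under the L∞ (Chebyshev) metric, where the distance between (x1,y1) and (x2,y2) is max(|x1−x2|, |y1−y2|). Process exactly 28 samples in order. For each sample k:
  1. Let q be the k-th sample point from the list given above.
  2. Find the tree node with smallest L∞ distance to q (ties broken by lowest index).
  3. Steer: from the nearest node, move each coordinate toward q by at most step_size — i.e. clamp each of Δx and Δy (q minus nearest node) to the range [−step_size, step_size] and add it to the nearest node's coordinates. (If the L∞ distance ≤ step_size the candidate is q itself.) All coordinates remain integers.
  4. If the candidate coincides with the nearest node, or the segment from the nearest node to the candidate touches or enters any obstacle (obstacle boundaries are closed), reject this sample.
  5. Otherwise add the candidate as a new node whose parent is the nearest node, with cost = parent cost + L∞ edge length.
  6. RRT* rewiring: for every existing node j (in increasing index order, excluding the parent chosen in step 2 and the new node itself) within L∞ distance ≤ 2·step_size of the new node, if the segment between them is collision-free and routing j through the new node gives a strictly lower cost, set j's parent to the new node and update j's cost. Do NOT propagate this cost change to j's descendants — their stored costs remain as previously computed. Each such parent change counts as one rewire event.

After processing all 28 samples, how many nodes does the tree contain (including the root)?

Node count: 12

1. q=(25,23) nearest=0 d=23 new=(8,6) → blocked by [7,9]×[3,9], reject
2. q=(28,26) nearest=0 d=26 new=(8,6) → blocked by [7,9]×[3,9], reject
3. q=(15,22) nearest=0 d=22 new=(8,6) → blocked by [7,9]×[3,9], reject
4. q=(0,13) nearest=0 d=13 new=(0,6) → add node 1 parent=0 cost=6
5. q=(32,30) nearest=0 d=30 new=(8,6) → blocked by [7,9]×[3,9], reject
6. q=(10,27) nearest=1 d=21 new=(6,12) → add node 2 parent=1 cost=12
7. q=(11,7) nearest=2 d=5 new=(11,7) → blocked by [7,9]×[3,9], reject
8. q=(34,7) nearest=2 d=28 new=(12,7) → add node 3 parent=2 cost=18
9. q=(20,15) nearest=3 d=8 new=(18,13) → add node 4 parent=3 cost=24
10. q=(13,22) nearest=4 d=9 new=(13,19) → blocked by [10,16]×[17,22], reject
11. q=(31,34) nearest=4 d=21 new=(24,19) → blocked by [16,23]×[16,18], reject
12. q=(11,9) nearest=3 d=2 new=(11,9) → add node 5 parent=3 cost=20
13. q=(12,35) nearest=4 d=22 new=(12,19) → blocked by [10,16]×[17,22], reject
14. q=(35,24) nearest=4 d=17 new=(24,19) → blocked by [16,23]×[16,18], reject
15. q=(26,24) nearest=4 d=11 new=(24,19) → blocked by [16,23]×[16,18], reject
16. q=(7,9) nearest=2 d=3 new=(7,9) → blocked by [7,9]×[3,9], reject
17. q=(20,9) nearest=4 d=4 new=(20,9) → add node 6 parent=4 cost=28
18. q=(37,5) nearest=6 d=17 new=(26,5) → add node 7 parent=6 cost=34
19. q=(7,19) nearest=2 d=7 new=(7,18) → add node 8 parent=2 cost=18
20. q=(26,30) nearest=4 d=17 new=(24,19) → blocked by [16,23]×[16,18], reject
21. q=(20,3) nearest=6 d=6 new=(20,3) → add node 9 parent=6 cost=34
22. q=(18,16) nearest=4 d=3 new=(18,16) → blocked by [16,23]×[16,18], reject
23. q=(37,16) nearest=7 d=11 new=(32,11) → add node 10 parent=7 cost=40
24. q=(0,21) nearest=8 d=7 new=(1,21) → blocked by [2,5]×[16,19], reject
25. q=(28,14) nearest=10 d=4 new=(28,14) → blocked by [28,37]×[14,21], reject
26. q=(18,21) nearest=4 d=8 new=(18,19) → blocked by [16,23]×[16,18], reject
27. q=(18,4) nearest=9 d=2 new=(18,4) → add node 11 parent=9 cost=36
28. q=(2,20) nearest=8 d=5 new=(2,20) → blocked by [2,5]×[16,19], reject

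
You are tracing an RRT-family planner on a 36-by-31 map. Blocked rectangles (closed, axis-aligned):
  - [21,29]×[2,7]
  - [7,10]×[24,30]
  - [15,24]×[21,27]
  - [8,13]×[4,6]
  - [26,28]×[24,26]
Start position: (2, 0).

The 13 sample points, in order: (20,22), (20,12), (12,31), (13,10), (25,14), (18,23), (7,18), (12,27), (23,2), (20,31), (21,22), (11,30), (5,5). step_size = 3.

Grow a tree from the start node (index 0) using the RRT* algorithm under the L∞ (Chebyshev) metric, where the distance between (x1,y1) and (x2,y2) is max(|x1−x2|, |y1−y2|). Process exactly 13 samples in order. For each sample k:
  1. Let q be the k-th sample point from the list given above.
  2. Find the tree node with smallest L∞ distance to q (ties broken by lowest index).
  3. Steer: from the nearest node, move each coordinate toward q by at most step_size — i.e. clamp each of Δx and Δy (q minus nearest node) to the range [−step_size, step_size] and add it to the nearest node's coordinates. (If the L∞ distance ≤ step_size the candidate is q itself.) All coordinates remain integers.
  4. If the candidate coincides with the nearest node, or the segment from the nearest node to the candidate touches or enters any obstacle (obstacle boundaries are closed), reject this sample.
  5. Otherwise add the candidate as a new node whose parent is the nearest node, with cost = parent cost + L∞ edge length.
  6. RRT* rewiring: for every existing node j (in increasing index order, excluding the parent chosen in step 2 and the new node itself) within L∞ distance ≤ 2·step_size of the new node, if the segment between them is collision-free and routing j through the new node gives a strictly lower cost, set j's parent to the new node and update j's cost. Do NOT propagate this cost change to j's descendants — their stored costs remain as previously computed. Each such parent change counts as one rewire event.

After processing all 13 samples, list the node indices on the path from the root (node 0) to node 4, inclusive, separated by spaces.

1. q=(20,22) nearest=0 d=22 new=(5,3) → add node 1 parent=0 cost=3
2. q=(20,12) nearest=1 d=15 new=(8,6) → blocked by [8,13]×[4,6], reject
3. q=(12,31) nearest=1 d=28 new=(8,6) → blocked by [8,13]×[4,6], reject
4. q=(13,10) nearest=1 d=8 new=(8,6) → blocked by [8,13]×[4,6], reject
5. q=(25,14) nearest=1 d=20 new=(8,6) → blocked by [8,13]×[4,6], reject
6. q=(18,23) nearest=1 d=20 new=(8,6) → blocked by [8,13]×[4,6], reject
7. q=(7,18) nearest=1 d=15 new=(7,6) → add node 2 parent=1 cost=6
8. q=(12,27) nearest=2 d=21 new=(10,9) → add node 3 parent=2 cost=9
9. q=(23,2) nearest=3 d=13 new=(13,6) → blocked by [8,13]×[4,6], reject
10. q=(20,31) nearest=3 d=22 new=(13,12) → add node 4 parent=3 cost=12
11. q=(21,22) nearest=4 d=10 new=(16,15) → add node 5 parent=4 cost=15
12. q=(11,30) nearest=5 d=15 new=(13,18) → add node 6 parent=5 cost=18
13. q=(5,5) nearest=1 d=2 new=(5,5) → add node 7 parent=1 cost=5

Path: 0 1 2 3 4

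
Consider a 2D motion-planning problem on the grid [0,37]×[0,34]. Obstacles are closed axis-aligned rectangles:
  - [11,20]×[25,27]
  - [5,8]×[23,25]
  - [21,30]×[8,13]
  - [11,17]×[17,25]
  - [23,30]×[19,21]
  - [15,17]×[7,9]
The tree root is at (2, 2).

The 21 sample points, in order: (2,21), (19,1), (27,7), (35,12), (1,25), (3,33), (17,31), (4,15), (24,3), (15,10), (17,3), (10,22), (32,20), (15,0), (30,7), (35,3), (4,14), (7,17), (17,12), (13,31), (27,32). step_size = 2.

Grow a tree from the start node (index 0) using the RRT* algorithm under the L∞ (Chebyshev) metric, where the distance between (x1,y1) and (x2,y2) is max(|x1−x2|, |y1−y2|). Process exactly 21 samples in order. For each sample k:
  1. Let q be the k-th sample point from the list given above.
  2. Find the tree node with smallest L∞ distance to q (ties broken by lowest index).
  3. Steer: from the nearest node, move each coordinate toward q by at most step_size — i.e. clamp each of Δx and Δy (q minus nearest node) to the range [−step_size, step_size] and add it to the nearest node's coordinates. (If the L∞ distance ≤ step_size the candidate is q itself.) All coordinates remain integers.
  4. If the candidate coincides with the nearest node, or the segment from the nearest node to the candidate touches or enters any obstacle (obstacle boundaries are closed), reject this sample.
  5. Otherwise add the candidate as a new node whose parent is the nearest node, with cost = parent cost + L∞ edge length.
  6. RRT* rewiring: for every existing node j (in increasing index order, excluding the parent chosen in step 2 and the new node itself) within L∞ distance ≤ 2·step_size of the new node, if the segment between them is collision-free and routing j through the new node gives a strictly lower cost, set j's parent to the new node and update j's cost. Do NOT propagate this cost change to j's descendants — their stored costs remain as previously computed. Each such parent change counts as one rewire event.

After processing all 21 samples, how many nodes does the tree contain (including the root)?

Node count: 20

1. q=(2,21) nearest=0 d=19 new=(2,4) → add node 1 parent=0 cost=2
2. q=(19,1) nearest=0 d=17 new=(4,1) → add node 2 parent=0 cost=2
3. q=(27,7) nearest=2 d=23 new=(6,3) → add node 3 parent=2 cost=4
4. q=(35,12) nearest=3 d=29 new=(8,5) → add node 4 parent=3 cost=6
5. q=(1,25) nearest=4 d=20 new=(6,7) → add node 5 parent=4 cost=8
6. q=(3,33) nearest=5 d=26 new=(4,9) → add node 6 parent=5 cost=10
7. q=(17,31) nearest=6 d=22 new=(6,11) → add node 7 parent=6 cost=12
8. q=(4,15) nearest=7 d=4 new=(4,13) → add node 8 parent=7 cost=14
9. q=(24,3) nearest=4 d=16 new=(10,3) → add node 9 parent=4 cost=8
10. q=(15,10) nearest=4 d=7 new=(10,7) → add node 10 parent=4 cost=8
11. q=(17,3) nearest=9 d=7 new=(12,3) → add node 11 parent=9 cost=10
12. q=(10,22) nearest=8 d=9 new=(6,15) → add node 12 parent=8 cost=16
13. q=(32,20) nearest=11 d=20 new=(14,5) → add node 13 parent=11 cost=12
14. q=(15,0) nearest=11 d=3 new=(14,1) → add node 14 parent=11 cost=12
15. q=(30,7) nearest=13 d=16 new=(16,7) → blocked by [15,17]×[7,9], reject
16. q=(35,3) nearest=13 d=21 new=(16,3) → add node 15 parent=13 cost=14
17. q=(4,14) nearest=8 d=1 new=(4,14) → add node 16 parent=8 cost=15
18. q=(7,17) nearest=12 d=2 new=(7,17) → add node 17 parent=12 cost=18
19. q=(17,12) nearest=10 d=7 new=(12,9) → add node 18 parent=10 cost=10
20. q=(13,31) nearest=17 d=14 new=(9,19) → add node 19 parent=17 cost=20
21. q=(27,32) nearest=19 d=18 new=(11,21) → blocked by [11,17]×[17,25], reject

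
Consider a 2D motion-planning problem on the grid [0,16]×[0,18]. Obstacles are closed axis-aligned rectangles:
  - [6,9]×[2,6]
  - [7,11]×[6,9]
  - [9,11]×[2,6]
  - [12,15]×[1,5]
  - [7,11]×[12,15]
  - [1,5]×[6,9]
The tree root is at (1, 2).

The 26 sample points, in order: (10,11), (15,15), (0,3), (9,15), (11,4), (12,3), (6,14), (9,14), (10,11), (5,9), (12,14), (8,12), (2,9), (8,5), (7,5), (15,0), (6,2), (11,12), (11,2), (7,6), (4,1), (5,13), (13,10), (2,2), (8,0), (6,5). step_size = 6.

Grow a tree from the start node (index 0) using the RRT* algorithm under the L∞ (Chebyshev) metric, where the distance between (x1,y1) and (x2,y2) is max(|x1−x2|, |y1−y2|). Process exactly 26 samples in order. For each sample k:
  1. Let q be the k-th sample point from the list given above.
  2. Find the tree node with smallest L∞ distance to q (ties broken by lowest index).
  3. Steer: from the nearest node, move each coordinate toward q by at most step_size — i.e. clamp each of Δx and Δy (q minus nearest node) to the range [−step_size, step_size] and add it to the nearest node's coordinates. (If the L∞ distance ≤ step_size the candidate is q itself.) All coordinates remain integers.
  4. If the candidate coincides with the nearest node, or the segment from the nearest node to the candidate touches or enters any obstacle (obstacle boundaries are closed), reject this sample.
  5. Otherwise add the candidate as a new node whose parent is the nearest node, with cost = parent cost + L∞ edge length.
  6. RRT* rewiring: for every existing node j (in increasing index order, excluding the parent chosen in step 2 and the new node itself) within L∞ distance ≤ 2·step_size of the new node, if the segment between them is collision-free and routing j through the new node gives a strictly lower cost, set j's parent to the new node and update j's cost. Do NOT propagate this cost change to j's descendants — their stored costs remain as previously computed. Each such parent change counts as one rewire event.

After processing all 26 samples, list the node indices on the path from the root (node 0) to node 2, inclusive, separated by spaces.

1. q=(10,11) nearest=0 d=9 new=(7,8) → blocked by [7,11]×[6,9], reject
2. q=(15,15) nearest=0 d=14 new=(7,8) → blocked by [7,11]×[6,9], reject
3. q=(0,3) nearest=0 d=1 new=(0,3) → add node 1 parent=0 cost=1
4. q=(9,15) nearest=1 d=12 new=(6,9) → blocked by [1,5]×[6,9], reject
5. q=(11,4) nearest=0 d=10 new=(7,4) → blocked by [6,9]×[2,6], reject
6. q=(12,3) nearest=0 d=11 new=(7,3) → blocked by [6,9]×[2,6], reject
7. q=(6,14) nearest=1 d=11 new=(6,9) → blocked by [1,5]×[6,9], reject
8. q=(9,14) nearest=1 d=11 new=(6,9) → blocked by [1,5]×[6,9], reject
9. q=(10,11) nearest=0 d=9 new=(7,8) → blocked by [7,11]×[6,9], reject
10. q=(5,9) nearest=1 d=6 new=(5,9) → blocked by [1,5]×[6,9], reject
11. q=(12,14) nearest=0 d=12 new=(7,8) → blocked by [7,11]×[6,9], reject
12. q=(8,12) nearest=1 d=9 new=(6,9) → blocked by [1,5]×[6,9], reject
13. q=(2,9) nearest=1 d=6 new=(2,9) → blocked by [1,5]×[6,9], reject
14. q=(8,5) nearest=0 d=7 new=(7,5) → blocked by [6,9]×[2,6], reject
15. q=(7,5) nearest=0 d=6 new=(7,5) → blocked by [6,9]×[2,6], reject
16. q=(15,0) nearest=0 d=14 new=(7,0) → add node 2 parent=0 cost=6
17. q=(6,2) nearest=2 d=2 new=(6,2) → blocked by [6,9]×[2,6], reject
18. q=(11,12) nearest=0 d=10 new=(7,8) → blocked by [7,11]×[6,9], reject
19. q=(11,2) nearest=2 d=4 new=(11,2) → blocked by [9,11]×[2,6], reject
20. q=(7,6) nearest=0 d=6 new=(7,6) → blocked by [6,9]×[2,6], reject
21. q=(4,1) nearest=0 d=3 new=(4,1) → add node 3 parent=0 cost=3
22. q=(5,13) nearest=1 d=10 new=(5,9) → blocked by [1,5]×[6,9], reject
23. q=(13,10) nearest=3 d=9 new=(10,7) → blocked by [6,9]×[2,6], reject
24. q=(2,2) nearest=0 d=1 new=(2,2) → add node 4 parent=0 cost=1
25. q=(8,0) nearest=2 d=1 new=(8,0) → add node 5 parent=2 cost=7
26. q=(6,5) nearest=3 d=4 new=(6,5) → blocked by [6,9]×[2,6], reject

Path: 0 2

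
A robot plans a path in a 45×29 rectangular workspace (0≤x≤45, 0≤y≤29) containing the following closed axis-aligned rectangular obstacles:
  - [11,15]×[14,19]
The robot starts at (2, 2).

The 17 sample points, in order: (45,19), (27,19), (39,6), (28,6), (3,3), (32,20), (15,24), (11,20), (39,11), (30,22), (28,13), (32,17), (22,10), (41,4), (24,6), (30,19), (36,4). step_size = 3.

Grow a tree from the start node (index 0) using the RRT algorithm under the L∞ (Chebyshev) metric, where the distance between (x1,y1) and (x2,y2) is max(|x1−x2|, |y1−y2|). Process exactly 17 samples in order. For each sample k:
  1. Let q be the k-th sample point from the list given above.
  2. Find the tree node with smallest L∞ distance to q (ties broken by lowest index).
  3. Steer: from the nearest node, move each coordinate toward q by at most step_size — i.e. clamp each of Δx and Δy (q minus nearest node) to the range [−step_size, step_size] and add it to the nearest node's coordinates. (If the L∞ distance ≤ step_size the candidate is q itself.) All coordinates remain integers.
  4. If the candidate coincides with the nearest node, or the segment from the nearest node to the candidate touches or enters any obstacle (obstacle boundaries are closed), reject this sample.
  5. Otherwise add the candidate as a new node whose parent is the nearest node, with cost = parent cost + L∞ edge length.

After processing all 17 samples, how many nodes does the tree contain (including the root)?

Node count: 17

1. q=(45,19) nearest=0 d=43 new=(5,5) → add node 1 parent=0 cost=3
2. q=(27,19) nearest=1 d=22 new=(8,8) → add node 2 parent=1 cost=6
3. q=(39,6) nearest=2 d=31 new=(11,6) → add node 3 parent=2 cost=9
4. q=(28,6) nearest=3 d=17 new=(14,6) → add node 4 parent=3 cost=12
5. q=(3,3) nearest=0 d=1 new=(3,3) → add node 5 parent=0 cost=1
6. q=(32,20) nearest=4 d=18 new=(17,9) → add node 6 parent=4 cost=15
7. q=(15,24) nearest=6 d=15 new=(15,12) → add node 7 parent=6 cost=18
8. q=(11,20) nearest=7 d=8 new=(12,15) → blocked by [11,15]×[14,19], reject
9. q=(39,11) nearest=6 d=22 new=(20,11) → add node 8 parent=6 cost=18
10. q=(30,22) nearest=8 d=11 new=(23,14) → add node 9 parent=8 cost=21
11. q=(28,13) nearest=9 d=5 new=(26,13) → add node 10 parent=9 cost=24
12. q=(32,17) nearest=10 d=6 new=(29,16) → add node 11 parent=10 cost=27
13. q=(22,10) nearest=8 d=2 new=(22,10) → add node 12 parent=8 cost=20
14. q=(41,4) nearest=11 d=12 new=(32,13) → add node 13 parent=11 cost=30
15. q=(24,6) nearest=12 d=4 new=(24,7) → add node 14 parent=12 cost=23
16. q=(30,19) nearest=11 d=3 new=(30,19) → add node 15 parent=11 cost=30
17. q=(36,4) nearest=13 d=9 new=(35,10) → add node 16 parent=13 cost=33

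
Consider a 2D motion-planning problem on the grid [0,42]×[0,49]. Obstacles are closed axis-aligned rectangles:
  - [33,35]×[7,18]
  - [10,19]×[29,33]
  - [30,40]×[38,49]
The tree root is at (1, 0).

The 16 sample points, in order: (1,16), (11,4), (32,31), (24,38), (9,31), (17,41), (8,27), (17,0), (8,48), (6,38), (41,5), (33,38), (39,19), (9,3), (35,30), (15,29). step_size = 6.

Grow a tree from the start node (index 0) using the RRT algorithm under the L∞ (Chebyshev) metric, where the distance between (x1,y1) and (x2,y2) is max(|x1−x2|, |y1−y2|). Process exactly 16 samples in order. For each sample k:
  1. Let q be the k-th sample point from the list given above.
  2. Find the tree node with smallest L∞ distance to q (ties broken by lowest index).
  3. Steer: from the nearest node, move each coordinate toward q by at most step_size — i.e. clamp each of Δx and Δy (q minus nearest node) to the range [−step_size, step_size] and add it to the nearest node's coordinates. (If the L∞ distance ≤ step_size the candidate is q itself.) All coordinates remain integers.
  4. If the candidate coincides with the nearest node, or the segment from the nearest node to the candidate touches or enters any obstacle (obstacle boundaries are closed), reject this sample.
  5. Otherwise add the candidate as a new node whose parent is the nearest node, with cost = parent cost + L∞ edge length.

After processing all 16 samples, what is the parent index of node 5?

Parent of node 5: 4

1. q=(1,16) nearest=0 d=16 new=(1,6) → add node 1 parent=0 cost=6
2. q=(11,4) nearest=0 d=10 new=(7,4) → add node 2 parent=0 cost=6
3. q=(32,31) nearest=2 d=27 new=(13,10) → add node 3 parent=2 cost=12
4. q=(24,38) nearest=3 d=28 new=(19,16) → add node 4 parent=3 cost=18
5. q=(9,31) nearest=4 d=15 new=(13,22) → add node 5 parent=4 cost=24
6. q=(17,41) nearest=5 d=19 new=(17,28) → add node 6 parent=5 cost=30
7. q=(8,27) nearest=5 d=5 new=(8,27) → add node 7 parent=5 cost=29
8. q=(17,0) nearest=2 d=10 new=(13,0) → add node 8 parent=2 cost=12
9. q=(8,48) nearest=6 d=20 new=(11,34) → blocked by [10,19]×[29,33], reject
10. q=(6,38) nearest=6 d=11 new=(11,34) → blocked by [10,19]×[29,33], reject
11. q=(41,5) nearest=4 d=22 new=(25,10) → add node 9 parent=4 cost=24
12. q=(33,38) nearest=6 d=16 new=(23,34) → blocked by [10,19]×[29,33], reject
13. q=(39,19) nearest=9 d=14 new=(31,16) → add node 10 parent=9 cost=30
14. q=(9,3) nearest=2 d=2 new=(9,3) → add node 11 parent=2 cost=8
15. q=(35,30) nearest=10 d=14 new=(35,22) → add node 12 parent=10 cost=36
16. q=(15,29) nearest=6 d=2 new=(15,29) → blocked by [10,19]×[29,33], reject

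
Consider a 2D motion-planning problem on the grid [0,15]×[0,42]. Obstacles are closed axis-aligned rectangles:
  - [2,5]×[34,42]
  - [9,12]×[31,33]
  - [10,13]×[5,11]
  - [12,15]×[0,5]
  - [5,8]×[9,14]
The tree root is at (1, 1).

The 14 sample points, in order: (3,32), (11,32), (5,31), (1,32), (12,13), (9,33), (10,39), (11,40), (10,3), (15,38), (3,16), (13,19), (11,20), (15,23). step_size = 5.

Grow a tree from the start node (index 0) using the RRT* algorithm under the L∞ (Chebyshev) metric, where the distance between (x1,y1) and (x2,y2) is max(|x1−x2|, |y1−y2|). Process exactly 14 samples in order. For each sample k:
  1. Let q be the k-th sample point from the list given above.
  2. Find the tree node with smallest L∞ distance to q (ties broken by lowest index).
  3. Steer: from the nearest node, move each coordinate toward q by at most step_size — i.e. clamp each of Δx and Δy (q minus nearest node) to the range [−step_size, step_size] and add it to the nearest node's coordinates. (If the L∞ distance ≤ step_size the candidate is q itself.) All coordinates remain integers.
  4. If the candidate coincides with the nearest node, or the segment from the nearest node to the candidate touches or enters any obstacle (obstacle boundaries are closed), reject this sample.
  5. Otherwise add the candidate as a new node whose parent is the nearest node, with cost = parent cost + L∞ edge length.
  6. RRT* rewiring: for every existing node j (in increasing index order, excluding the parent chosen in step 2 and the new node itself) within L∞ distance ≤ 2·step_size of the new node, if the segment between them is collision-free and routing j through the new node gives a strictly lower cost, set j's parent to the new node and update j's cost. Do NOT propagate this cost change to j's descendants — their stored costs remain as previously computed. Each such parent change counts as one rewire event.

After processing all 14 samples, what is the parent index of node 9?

1. q=(3,32) nearest=0 d=31 new=(3,6) → add node 1 parent=0 cost=5
2. q=(11,32) nearest=1 d=26 new=(8,11) → blocked by [5,8]×[9,14], reject
3. q=(5,31) nearest=1 d=25 new=(5,11) → blocked by [5,8]×[9,14], reject
4. q=(1,32) nearest=1 d=26 new=(1,11) → add node 2 parent=1 cost=10
5. q=(12,13) nearest=1 d=9 new=(8,11) → blocked by [5,8]×[9,14], reject
6. q=(9,33) nearest=2 d=22 new=(6,16) → add node 3 parent=2 cost=15
7. q=(10,39) nearest=3 d=23 new=(10,21) → add node 4 parent=3 cost=20
8. q=(11,40) nearest=4 d=19 new=(11,26) → add node 5 parent=4 cost=25
9. q=(10,3) nearest=1 d=7 new=(8,3) → add node 6 parent=1 cost=10
10. q=(15,38) nearest=5 d=12 new=(15,31) → add node 7 parent=5 cost=30
11. q=(3,16) nearest=3 d=3 new=(3,16) → add node 8 parent=3 cost=18
12. q=(13,19) nearest=4 d=3 new=(13,19) → add node 9 parent=4 cost=23
13. q=(11,20) nearest=4 d=1 new=(11,20) → add node 10 parent=4 cost=21
14. q=(15,23) nearest=5 d=4 new=(15,23) → add node 11 parent=5 cost=29

Parent of node 9: 4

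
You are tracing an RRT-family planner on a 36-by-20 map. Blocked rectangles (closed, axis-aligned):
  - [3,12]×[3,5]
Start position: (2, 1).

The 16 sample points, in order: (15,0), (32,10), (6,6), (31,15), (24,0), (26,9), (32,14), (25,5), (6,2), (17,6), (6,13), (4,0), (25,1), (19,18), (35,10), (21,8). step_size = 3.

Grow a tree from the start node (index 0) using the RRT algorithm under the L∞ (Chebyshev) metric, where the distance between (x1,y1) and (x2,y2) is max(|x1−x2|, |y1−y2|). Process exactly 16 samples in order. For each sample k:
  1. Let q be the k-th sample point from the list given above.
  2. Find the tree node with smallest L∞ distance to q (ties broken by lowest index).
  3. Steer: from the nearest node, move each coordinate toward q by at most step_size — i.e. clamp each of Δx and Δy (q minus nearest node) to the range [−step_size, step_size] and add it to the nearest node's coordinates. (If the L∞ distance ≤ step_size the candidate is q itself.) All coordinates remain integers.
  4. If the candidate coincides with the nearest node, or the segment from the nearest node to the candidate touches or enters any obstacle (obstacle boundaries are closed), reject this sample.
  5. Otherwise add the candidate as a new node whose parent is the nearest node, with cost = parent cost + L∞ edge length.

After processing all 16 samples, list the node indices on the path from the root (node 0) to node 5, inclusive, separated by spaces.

1. q=(15,0) nearest=0 d=13 new=(5,0) → add node 1 parent=0 cost=3
2. q=(32,10) nearest=1 d=27 new=(8,3) → blocked by [3,12]×[3,5], reject
3. q=(6,6) nearest=0 d=5 new=(5,4) → blocked by [3,12]×[3,5], reject
4. q=(31,15) nearest=1 d=26 new=(8,3) → blocked by [3,12]×[3,5], reject
5. q=(24,0) nearest=1 d=19 new=(8,0) → add node 2 parent=1 cost=6
6. q=(26,9) nearest=2 d=18 new=(11,3) → blocked by [3,12]×[3,5], reject
7. q=(32,14) nearest=2 d=24 new=(11,3) → blocked by [3,12]×[3,5], reject
8. q=(25,5) nearest=2 d=17 new=(11,3) → blocked by [3,12]×[3,5], reject
9. q=(6,2) nearest=1 d=2 new=(6,2) → add node 3 parent=1 cost=5
10. q=(17,6) nearest=2 d=9 new=(11,3) → blocked by [3,12]×[3,5], reject
11. q=(6,13) nearest=3 d=11 new=(6,5) → blocked by [3,12]×[3,5], reject
12. q=(4,0) nearest=1 d=1 new=(4,0) → add node 4 parent=1 cost=4
13. q=(25,1) nearest=2 d=17 new=(11,1) → add node 5 parent=2 cost=9
14. q=(19,18) nearest=3 d=16 new=(9,5) → blocked by [3,12]×[3,5], reject
15. q=(35,10) nearest=5 d=24 new=(14,4) → add node 6 parent=5 cost=12
16. q=(21,8) nearest=6 d=7 new=(17,7) → add node 7 parent=6 cost=15

Path: 0 1 2 5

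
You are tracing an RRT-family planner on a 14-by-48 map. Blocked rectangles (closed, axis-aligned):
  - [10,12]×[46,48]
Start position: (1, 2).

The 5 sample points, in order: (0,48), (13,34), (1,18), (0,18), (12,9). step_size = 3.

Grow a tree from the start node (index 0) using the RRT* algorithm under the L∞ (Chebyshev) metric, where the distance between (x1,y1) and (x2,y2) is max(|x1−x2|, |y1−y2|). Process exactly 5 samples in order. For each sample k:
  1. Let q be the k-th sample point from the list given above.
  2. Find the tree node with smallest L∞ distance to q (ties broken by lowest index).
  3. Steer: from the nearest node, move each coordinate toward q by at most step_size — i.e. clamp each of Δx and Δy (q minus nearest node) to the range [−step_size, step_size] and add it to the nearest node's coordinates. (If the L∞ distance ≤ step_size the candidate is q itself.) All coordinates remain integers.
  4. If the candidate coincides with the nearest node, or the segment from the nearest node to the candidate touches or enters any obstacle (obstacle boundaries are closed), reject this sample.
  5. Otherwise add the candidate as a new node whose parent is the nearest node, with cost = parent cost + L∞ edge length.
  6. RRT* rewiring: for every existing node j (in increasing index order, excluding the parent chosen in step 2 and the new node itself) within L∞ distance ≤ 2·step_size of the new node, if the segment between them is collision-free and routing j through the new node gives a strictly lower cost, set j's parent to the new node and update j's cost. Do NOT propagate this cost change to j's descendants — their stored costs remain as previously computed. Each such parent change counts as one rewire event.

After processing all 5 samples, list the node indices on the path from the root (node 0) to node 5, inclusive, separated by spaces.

1. q=(0,48) nearest=0 d=46 new=(0,5) → add node 1 parent=0 cost=3
2. q=(13,34) nearest=1 d=29 new=(3,8) → add node 2 parent=1 cost=6
3. q=(1,18) nearest=2 d=10 new=(1,11) → add node 3 parent=2 cost=9
4. q=(0,18) nearest=3 d=7 new=(0,14) → add node 4 parent=3 cost=12
5. q=(12,9) nearest=2 d=9 new=(6,9) → add node 5 parent=2 cost=9

Path: 0 1 2 5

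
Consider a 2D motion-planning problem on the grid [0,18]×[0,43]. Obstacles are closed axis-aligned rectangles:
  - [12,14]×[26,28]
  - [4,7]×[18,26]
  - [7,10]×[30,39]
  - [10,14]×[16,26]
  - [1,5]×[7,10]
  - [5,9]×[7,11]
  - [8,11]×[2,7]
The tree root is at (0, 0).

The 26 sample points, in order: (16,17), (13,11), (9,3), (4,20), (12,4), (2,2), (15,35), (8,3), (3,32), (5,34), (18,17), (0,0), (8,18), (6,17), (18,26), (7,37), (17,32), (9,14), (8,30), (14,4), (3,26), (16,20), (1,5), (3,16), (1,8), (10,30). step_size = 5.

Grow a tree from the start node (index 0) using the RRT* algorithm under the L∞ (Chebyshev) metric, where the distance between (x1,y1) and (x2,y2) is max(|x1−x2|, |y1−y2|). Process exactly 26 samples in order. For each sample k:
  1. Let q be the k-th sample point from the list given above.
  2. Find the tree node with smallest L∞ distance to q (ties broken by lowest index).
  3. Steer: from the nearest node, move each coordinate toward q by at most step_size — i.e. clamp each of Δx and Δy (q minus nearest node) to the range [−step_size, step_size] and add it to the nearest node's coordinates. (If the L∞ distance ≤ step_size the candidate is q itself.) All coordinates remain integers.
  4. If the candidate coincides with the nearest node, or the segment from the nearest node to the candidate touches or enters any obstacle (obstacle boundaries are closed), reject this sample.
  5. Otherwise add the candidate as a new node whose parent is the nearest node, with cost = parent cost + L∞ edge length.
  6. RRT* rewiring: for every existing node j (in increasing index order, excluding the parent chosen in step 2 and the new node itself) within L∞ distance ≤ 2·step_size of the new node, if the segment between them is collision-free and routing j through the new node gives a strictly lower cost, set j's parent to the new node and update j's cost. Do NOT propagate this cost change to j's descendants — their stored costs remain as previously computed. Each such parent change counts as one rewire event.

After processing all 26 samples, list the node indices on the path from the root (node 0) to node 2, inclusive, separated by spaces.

1. q=(16,17) nearest=0 d=17 new=(5,5) → add node 1 parent=0 cost=5
2. q=(13,11) nearest=1 d=8 new=(10,10) → blocked by [5,9]×[7,11], reject
3. q=(9,3) nearest=1 d=4 new=(9,3) → blocked by [8,11]×[2,7], reject
4. q=(4,20) nearest=1 d=15 new=(4,10) → blocked by [1,5]×[7,10], reject
5. q=(12,4) nearest=1 d=7 new=(10,4) → blocked by [8,11]×[2,7], reject
6. q=(2,2) nearest=0 d=2 new=(2,2) → add node 2 parent=0 cost=2
7. q=(15,35) nearest=1 d=30 new=(10,10) → blocked by [5,9]×[7,11], reject
8. q=(8,3) nearest=1 d=3 new=(8,3) → blocked by [8,11]×[2,7], reject
9. q=(3,32) nearest=1 d=27 new=(3,10) → blocked by [1,5]×[7,10], reject
10. q=(5,34) nearest=1 d=29 new=(5,10) → blocked by [1,5]×[7,10], reject
11. q=(18,17) nearest=1 d=13 new=(10,10) → blocked by [5,9]×[7,11], reject
12. q=(0,0) nearest=0 d=0 → coincident, reject
13. q=(8,18) nearest=1 d=13 new=(8,10) → blocked by [5,9]×[7,11], reject
14. q=(6,17) nearest=1 d=12 new=(6,10) → blocked by [5,9]×[7,11], reject
15. q=(18,26) nearest=1 d=21 new=(10,10) → blocked by [5,9]×[7,11], reject
16. q=(7,37) nearest=1 d=32 new=(7,10) → blocked by [5,9]×[7,11], reject
17. q=(17,32) nearest=1 d=27 new=(10,10) → blocked by [5,9]×[7,11], reject
18. q=(9,14) nearest=1 d=9 new=(9,10) → blocked by [5,9]×[7,11], reject
19. q=(8,30) nearest=1 d=25 new=(8,10) → blocked by [5,9]×[7,11], reject
20. q=(14,4) nearest=1 d=9 new=(10,4) → blocked by [8,11]×[2,7], reject
21. q=(3,26) nearest=1 d=21 new=(3,10) → blocked by [1,5]×[7,10], reject
22. q=(16,20) nearest=1 d=15 new=(10,10) → blocked by [5,9]×[7,11], reject
23. q=(1,5) nearest=2 d=3 new=(1,5) → add node 3 parent=2 cost=5
24. q=(3,16) nearest=1 d=11 new=(3,10) → blocked by [1,5]×[7,10], reject
25. q=(1,8) nearest=3 d=3 new=(1,8) → blocked by [1,5]×[7,10], reject
26. q=(10,30) nearest=1 d=25 new=(10,10) → blocked by [5,9]×[7,11], reject

Path: 0 2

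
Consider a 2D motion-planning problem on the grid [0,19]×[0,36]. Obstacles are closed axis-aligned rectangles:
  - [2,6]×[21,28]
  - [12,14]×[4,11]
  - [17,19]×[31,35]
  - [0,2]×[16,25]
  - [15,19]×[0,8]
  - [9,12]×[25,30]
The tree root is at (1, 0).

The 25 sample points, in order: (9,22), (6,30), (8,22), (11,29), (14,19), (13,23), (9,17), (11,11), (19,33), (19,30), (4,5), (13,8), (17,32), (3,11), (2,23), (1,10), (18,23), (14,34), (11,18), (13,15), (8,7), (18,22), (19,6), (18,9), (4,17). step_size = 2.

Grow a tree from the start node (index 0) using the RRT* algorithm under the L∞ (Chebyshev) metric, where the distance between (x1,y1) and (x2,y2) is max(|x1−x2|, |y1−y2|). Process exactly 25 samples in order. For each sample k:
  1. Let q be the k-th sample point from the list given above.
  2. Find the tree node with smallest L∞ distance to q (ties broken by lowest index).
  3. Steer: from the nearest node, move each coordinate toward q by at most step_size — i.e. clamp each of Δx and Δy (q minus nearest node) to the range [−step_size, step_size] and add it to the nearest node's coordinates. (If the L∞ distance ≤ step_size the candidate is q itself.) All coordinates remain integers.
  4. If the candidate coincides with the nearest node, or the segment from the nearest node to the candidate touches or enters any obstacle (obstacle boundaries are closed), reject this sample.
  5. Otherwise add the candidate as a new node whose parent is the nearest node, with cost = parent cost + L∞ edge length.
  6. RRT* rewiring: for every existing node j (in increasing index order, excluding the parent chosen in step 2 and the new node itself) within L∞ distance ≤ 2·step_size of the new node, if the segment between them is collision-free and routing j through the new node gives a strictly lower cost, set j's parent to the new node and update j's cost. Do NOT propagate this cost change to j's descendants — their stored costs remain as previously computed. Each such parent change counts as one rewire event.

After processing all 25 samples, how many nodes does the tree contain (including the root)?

1. q=(9,22) nearest=0 d=22 new=(3,2) → add node 1 parent=0 cost=2
2. q=(6,30) nearest=1 d=28 new=(5,4) → add node 2 parent=1 cost=4
3. q=(8,22) nearest=2 d=18 new=(7,6) → add node 3 parent=2 cost=6
4. q=(11,29) nearest=3 d=23 new=(9,8) → add node 4 parent=3 cost=8
5. q=(14,19) nearest=4 d=11 new=(11,10) → add node 5 parent=4 cost=10
6. q=(13,23) nearest=5 d=13 new=(13,12) → blocked by [12,14]×[4,11], reject
7. q=(9,17) nearest=5 d=7 new=(9,12) → add node 6 parent=5 cost=12
8. q=(11,11) nearest=5 d=1 new=(11,11) → add node 7 parent=5 cost=11
9. q=(19,33) nearest=6 d=21 new=(11,14) → add node 8 parent=6 cost=14
10. q=(19,30) nearest=8 d=16 new=(13,16) → add node 9 parent=8 cost=16
11. q=(4,5) nearest=2 d=1 new=(4,5) → add node 10 parent=2 cost=5
12. q=(13,8) nearest=5 d=2 new=(13,8) → blocked by [12,14]×[4,11], reject
13. q=(17,32) nearest=9 d=16 new=(15,18) → add node 11 parent=9 cost=18
14. q=(3,11) nearest=3 d=5 new=(5,8) → add node 12 parent=3 cost=8
15. q=(2,23) nearest=8 d=9 new=(9,16) → add node 13 parent=8 cost=16
16. q=(1,10) nearest=12 d=4 new=(3,10) → add node 14 parent=12 cost=10
17. q=(18,23) nearest=11 d=5 new=(17,20) → add node 15 parent=11 cost=20
18. q=(14,34) nearest=15 d=14 new=(15,22) → add node 16 parent=15 cost=22
19. q=(11,18) nearest=9 d=2 new=(11,18) → add node 17 parent=9 cost=18
20. q=(13,15) nearest=9 d=1 new=(13,15) → add node 18 parent=9 cost=17
21. q=(8,7) nearest=3 d=1 new=(8,7) → add node 19 parent=3 cost=7
22. q=(18,22) nearest=15 d=2 new=(18,22) → add node 20 parent=15 cost=22
23. q=(19,6) nearest=5 d=8 new=(13,8) → blocked by [12,14]×[4,11], reject
24. q=(18,9) nearest=18 d=6 new=(15,13) → add node 21 parent=18 cost=19
25. q=(4,17) nearest=6 d=5 new=(7,14) → add node 22 parent=6 cost=14

Node count: 23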